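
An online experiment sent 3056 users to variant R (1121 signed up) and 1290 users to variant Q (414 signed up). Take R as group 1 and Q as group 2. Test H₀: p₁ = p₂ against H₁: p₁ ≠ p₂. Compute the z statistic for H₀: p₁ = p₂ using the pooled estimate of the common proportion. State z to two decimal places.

p̂₁ = 1121/3056 ≈ 0.3668, p̂₂ = 414/1290 ≈ 0.3209.
Pooled p̂ = (1121+414)/(3056+1290) = 1535/4346 = 0.3532.
SE = √(0.228449 × 0.00110242) = 0.0159.
z = (0.3668 − 0.3209)/0.0159 = 0.0459/0.0159 = 2.89.
Two-sided p-value ≈ 2·Φ(−2.892) = 0.0038.

z = 2.89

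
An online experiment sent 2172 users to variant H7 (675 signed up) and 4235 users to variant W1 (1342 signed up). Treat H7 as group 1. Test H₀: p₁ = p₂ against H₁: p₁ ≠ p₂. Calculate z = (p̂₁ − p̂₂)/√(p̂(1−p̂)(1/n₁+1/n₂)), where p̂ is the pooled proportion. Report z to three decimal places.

p̂₁ = 675/2172 = 0.31077, p̂₂ = 1342/4235 = 0.31688.
Pooled p̂ = (675+1342)/(2172+4235) = 2017/6407 = 0.31481.
SE = √(p̂(1−p̂)(1/n₁+1/n₂)) = √(0.31481·0.68519·0.000696533) = √(0.000150246) = 0.01226.
z = (0.31077 − 0.31688)/0.01226 = -0.00611/0.01226 = -0.498.
p-value = 2·P(Z > 0.498) ≈ 0.6182.

z = -0.498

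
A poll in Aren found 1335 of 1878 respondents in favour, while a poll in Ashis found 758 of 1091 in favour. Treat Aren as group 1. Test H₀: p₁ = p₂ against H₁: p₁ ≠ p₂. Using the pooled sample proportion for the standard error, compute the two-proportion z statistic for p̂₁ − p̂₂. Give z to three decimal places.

p̂₁ = 1335/1878 = 0.710863, p̂₂ = 758/1091 = 0.694775.
Pooled p̂ = (1335+758)/(1878+1091) = 2093/2969 = 0.704951.
SE = √(p̂(1−p̂)(1/n₁+1/n₂)) = √(0.704951·0.295049·0.00144907) = √(0.0003014) = 0.017361.
z = (0.710863 − 0.694775)/0.017361 = 0.016088/0.017361 = 0.927.
Two-sided p-value ≈ 2·Φ(−0.927) = 0.3541.

z = 0.927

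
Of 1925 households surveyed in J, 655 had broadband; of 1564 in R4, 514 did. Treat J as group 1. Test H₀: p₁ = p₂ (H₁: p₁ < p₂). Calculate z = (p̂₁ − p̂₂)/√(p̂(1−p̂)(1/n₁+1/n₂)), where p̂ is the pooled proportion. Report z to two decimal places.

p̂₁ = 655/1925 = 0.34026, p̂₂ = 514/1564 = 0.32864.
Pooled p̂ = (655+514)/(1925+1564) = 1169/3489 = 0.33505.
SE = √(0.222792 × 0.00115887) = 0.01607.
z = (0.34026 − 0.32864)/0.01607 = 0.01162/0.01607 = 0.72.

z = 0.72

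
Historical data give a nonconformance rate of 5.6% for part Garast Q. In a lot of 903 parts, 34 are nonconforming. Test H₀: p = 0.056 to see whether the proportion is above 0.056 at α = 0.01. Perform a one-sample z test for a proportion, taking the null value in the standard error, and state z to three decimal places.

z = -2.398

p̂ = 34/903 ≈ 0.037652.
Standard error under H₀: √(0.056×0.944/903) = 0.007651.
z = (0.037652 − 0.056)/0.007651 = -0.018348/0.007651 = -2.398.
p-value = P(Z > -2.398) ≈ 0.9918, so at α = 0.01 we fail to reject H₀.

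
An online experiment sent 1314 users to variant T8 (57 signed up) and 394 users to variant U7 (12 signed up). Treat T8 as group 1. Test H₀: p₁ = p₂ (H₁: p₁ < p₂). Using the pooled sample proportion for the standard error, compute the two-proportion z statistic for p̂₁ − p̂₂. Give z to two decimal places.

p̂₁ = 57/1314 ≈ 0.0434, p̂₂ = 12/394 ≈ 0.0305.
Pooled p̂ = (57+12)/(1314+394) = 69/1708 = 0.0404.
SE = √(p̂(1−p̂)(1/n₁+1/n₂)) = √(0.0404·0.9596·0.00329911) = √(0.000127894) = 0.0113.
z = (0.0434 − 0.0305)/0.0113 = 0.0129/0.0113 = 1.14.

z = 1.14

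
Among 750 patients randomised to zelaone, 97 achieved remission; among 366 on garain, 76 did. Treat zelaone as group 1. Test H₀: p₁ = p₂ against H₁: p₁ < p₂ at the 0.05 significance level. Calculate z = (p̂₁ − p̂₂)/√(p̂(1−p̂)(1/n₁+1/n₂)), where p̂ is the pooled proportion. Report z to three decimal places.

z = -3.394

p̂₁ = 97/750 ≈ 0.129333, p̂₂ = 76/366 ≈ 0.207650.
Pooled p̂ = (97+76)/(750+366) = 173/1116 = 0.155018.
SE = √(p̂(1−p̂)(1/n₁+1/n₂)) = √(0.155018·0.844982·0.00406557) = √(0.000532539) = 0.023077.
z = (0.129333 − 0.207650)/0.023077 = -0.078317/0.023077 = -3.394.
p-value = P(Z < -3.394) ≈ 0.0003; since p < α = 0.05, reject H₀.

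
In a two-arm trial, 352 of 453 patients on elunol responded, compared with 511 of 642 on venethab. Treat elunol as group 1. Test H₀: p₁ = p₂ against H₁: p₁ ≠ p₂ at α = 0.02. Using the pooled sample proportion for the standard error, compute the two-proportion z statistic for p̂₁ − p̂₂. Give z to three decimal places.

z = -0.754

p̂₁ = 352/453 ≈ 0.77704, p̂₂ = 511/642 ≈ 0.79595.
Pooled p̂ = (352+511)/(453+642) = 863/1095 = 0.78813.
SE = √(p̂(1−p̂)(1/n₁+1/n₂)) = √(0.78813·0.21187·0.00376514) = √(0.000628712) = 0.02507.
z = (0.77704 − 0.79595)/0.02507 = -0.01891/0.02507 = -0.754.
Two-sided p-value ≈ 2·Φ(−0.754) = 0.4508. With α = 0.02, fail to reject H₀.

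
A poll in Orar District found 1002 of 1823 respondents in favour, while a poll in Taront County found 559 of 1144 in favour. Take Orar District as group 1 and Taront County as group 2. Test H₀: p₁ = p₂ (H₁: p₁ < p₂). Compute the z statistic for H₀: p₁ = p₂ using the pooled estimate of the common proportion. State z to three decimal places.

p̂₁ = 1002/1823 = 0.549643, p̂₂ = 559/1144 = 0.488636.
Pooled p̂ = (1002+559)/(1823+1144) = 1561/2967 = 0.526121.
SE = √(p̂(1−p̂)(1/n₁+1/n₂)) = √(0.526121·0.473879·0.00142267) = √(0.000354697) = 0.018833.
z = (0.549643 − 0.488636)/0.018833 = 0.061007/0.018833 = 3.239.

z = 3.239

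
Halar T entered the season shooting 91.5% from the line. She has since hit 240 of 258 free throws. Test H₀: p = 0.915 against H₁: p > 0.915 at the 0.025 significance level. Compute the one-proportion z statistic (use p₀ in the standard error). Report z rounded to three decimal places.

z = 0.877

p̂ = 240/258 ≈ 0.93023.
SE = √(p₀(1−p₀)/n) = √(0.077775/258) = 0.01736.
z = (0.93023 − 0.915)/0.01736 = 0.01523/0.01736 = 0.877.
p-value = P(Z > 0.877) ≈ 0.1902. With α = 0.025, fail to reject H₀.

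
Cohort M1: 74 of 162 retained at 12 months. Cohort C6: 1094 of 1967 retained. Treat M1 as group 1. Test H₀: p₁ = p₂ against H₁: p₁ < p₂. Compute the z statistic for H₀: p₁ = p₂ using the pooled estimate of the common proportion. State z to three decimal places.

p̂₁ = 74/162 = 0.45679, p̂₂ = 1094/1967 = 0.55618.
Pooled p̂ = (74+1094)/(162+1967) = 1168/2129 = 0.54861.
SE = √(0.247637 × 0.00668123) = 0.04068.
z = (0.45679 − 0.55618)/0.04068 = -0.09939/0.04068 = -2.443.
p-value = P(Z < -2.443) ≈ 0.0073.

z = -2.443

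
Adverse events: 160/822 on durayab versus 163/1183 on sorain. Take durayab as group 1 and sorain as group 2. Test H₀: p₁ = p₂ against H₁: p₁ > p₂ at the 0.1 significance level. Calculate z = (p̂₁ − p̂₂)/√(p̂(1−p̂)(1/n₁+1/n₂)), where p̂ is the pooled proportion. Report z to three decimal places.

p̂₁ = 160/822 ≈ 0.194647, p̂₂ = 163/1183 ≈ 0.137785.
Pooled p̂ = (160+163)/(822+1183) = 323/2005 = 0.161097.
SE = √(0.135145 × 0.00206185) = 0.016693.
z = (0.194647 − 0.137785)/0.016693 = 0.056862/0.016693 = 3.406.
p-value = P(Z > 3.406) ≈ 0.0003; since p < α = 0.1, reject H₀.

z = 3.406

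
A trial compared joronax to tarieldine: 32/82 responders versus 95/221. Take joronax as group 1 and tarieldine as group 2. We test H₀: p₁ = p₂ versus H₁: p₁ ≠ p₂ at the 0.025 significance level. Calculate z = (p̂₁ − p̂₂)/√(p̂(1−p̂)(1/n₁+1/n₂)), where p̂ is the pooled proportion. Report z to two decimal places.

z = -0.62

p̂₁ = 32/82 = 0.3902, p̂₂ = 95/221 = 0.4299.
Pooled p̂ = (32+95)/(82+221) = 127/303 = 0.4191.
SE = √(0.243462 × 0.01672) = 0.0638.
z = (0.3902 − 0.4299)/0.0638 = -0.0397/0.0638 = -0.62.
p-value = 2·P(Z > 0.621) ≈ 0.5346. With α = 0.025, fail to reject H₀.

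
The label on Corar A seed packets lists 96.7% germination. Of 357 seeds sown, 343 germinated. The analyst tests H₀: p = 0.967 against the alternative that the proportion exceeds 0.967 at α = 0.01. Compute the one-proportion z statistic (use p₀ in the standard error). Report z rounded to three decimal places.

p̂ = 343/357 ≈ 0.960784.
Standard error under H₀: √(0.967×0.033/357) = 0.009454.
z = (0.960784 − 0.967)/0.009454 = -0.006216/0.009454 = -0.657.
p-value = P(Z > -0.657) ≈ 0.7445; since p > α = 0.01, fail to reject H₀.

z = -0.657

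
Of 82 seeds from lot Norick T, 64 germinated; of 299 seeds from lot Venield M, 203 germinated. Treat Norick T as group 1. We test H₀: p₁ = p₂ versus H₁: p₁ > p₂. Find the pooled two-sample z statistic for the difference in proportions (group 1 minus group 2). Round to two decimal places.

p̂₁ = 64/82 ≈ 0.7805, p̂₂ = 203/299 ≈ 0.6789.
Pooled p̂ = (64+203)/(82+299) = 267/381 = 0.7008.
SE = √(0.209684 × 0.0155396) = 0.0571.
z = (0.7805 − 0.6789)/0.0571 = 0.1016/0.0571 = 1.78.

z = 1.78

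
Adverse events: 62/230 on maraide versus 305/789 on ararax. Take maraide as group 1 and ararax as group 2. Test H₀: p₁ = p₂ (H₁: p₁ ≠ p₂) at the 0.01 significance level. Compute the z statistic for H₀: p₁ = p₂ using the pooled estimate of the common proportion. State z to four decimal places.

p̂₁ = 62/230 = 0.269565, p̂₂ = 305/789 = 0.386565.
Pooled p̂ = (62+305)/(230+789) = 367/1019 = 0.360157.
SE = √(0.230444 × 0.00561525) = 0.035972.
z = (0.269565 − 0.386565)/0.035972 = -0.117000/0.035972 = -3.2525.
Two-sided p-value ≈ 2·Φ(−3.253) = 0.0011. With α = 0.01, reject H₀.

z = -3.2525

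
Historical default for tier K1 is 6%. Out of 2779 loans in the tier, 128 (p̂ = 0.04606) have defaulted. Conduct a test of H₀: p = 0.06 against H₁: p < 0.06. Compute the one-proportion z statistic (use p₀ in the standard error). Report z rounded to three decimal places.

p̂ = 128/2779 ≈ 0.046060.
Under H₀, SE = √(0.06·0.94/2779) = √(2.02951e-05) = 0.004505.
z = (0.046060 − 0.06)/0.004505 = -0.013940/0.004505 = -3.094.
p-value = P(Z < -3.094) ≈ 0.0010.

z = -3.094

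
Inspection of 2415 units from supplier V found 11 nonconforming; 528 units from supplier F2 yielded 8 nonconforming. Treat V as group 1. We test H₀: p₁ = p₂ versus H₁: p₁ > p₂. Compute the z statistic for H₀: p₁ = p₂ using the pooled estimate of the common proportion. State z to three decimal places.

z = -2.754

p̂₁ = 11/2415 = 0.004555, p̂₂ = 8/528 = 0.015152.
Pooled p̂ = (11+8)/(2415+528) = 19/2943 = 0.006456.
SE = √(p̂(1−p̂)(1/n₁+1/n₂)) = √(0.006456·0.993544·0.00230802) = √(1.48044e-05) = 0.003848.
z = (0.004555 − 0.015152)/0.003848 = -0.010597/0.003848 = -2.754.
p-value = P(Z > -2.754) ≈ 0.9971.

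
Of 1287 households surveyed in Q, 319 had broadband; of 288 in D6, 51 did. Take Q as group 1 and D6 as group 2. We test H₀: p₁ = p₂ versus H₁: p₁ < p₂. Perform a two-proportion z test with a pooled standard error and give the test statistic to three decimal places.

p̂₁ = 319/1287 ≈ 0.24786, p̂₂ = 51/288 ≈ 0.17708.
Pooled p̂ = (319+51)/(1287+288) = 370/1575 = 0.23492.
SE = √(p̂(1−p̂)(1/n₁+1/n₂)) = √(0.23492·0.76508·0.00424922) = √(0.000763725) = 0.02764.
z = (0.24786 − 0.17708)/0.02764 = 0.07078/0.02764 = 2.561.
p-value = P(Z < 2.561) ≈ 0.9948.

z = 2.561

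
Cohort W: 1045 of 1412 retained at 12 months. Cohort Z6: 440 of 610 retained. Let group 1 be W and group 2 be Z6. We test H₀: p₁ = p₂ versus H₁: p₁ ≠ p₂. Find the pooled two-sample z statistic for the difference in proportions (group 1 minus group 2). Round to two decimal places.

z = 0.88

p̂₁ = 1045/1412 ≈ 0.7401, p̂₂ = 440/610 ≈ 0.7213.
Pooled p̂ = (1045+440)/(1412+610) = 1485/2022 = 0.7344.
SE = √(p̂(1−p̂)(1/n₁+1/n₂)) = √(0.7344·0.2656·0.00234756) = √(0.000457884) = 0.0214.
z = (0.7401 − 0.7213)/0.0214 = 0.0188/0.0214 = 0.88.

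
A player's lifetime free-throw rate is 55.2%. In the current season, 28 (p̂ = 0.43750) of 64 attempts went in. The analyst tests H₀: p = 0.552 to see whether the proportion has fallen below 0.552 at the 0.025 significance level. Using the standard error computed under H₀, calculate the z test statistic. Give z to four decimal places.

p̂ = 28/64 ≈ 0.437500.
Standard error under H₀: √(0.552×0.448/64) = 0.062161.
z = (0.437500 − 0.552)/0.062161 = -0.114500/0.062161 = -1.8420.
p-value = P(Z < -1.842) ≈ 0.0327. With α = 0.025, fail to reject H₀.

z = -1.8420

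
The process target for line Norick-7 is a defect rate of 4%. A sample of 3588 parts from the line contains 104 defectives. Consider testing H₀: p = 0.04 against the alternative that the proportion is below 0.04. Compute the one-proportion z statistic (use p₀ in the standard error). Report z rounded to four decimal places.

z = -3.3669

p̂ = 104/3588 ≈ 0.0289855.
Under H₀, SE = √(0.04·0.96/3588) = √(1.07023e-05) = 0.0032714.
z = (0.0289855 − 0.04)/0.0032714 = -0.0110145/0.0032714 = -3.3669.
p-value = P(Z < -3.367) ≈ 0.0004.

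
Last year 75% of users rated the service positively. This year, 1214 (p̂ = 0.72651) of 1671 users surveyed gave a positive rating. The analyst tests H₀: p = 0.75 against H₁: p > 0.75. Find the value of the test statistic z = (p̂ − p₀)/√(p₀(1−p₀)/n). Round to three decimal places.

z = -2.217

p̂ = 1214/1671 ≈ 0.726511.
Standard error under H₀: √(0.75×0.25/1671) = 0.010593.
z = (0.726511 − 0.75)/0.010593 = -0.023489/0.010593 = -2.217.
p-value = P(Z > -2.217) ≈ 0.9867.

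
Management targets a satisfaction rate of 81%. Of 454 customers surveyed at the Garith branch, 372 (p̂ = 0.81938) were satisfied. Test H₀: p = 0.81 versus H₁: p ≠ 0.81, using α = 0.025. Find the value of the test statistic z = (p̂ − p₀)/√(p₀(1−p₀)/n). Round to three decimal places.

p̂ = 372/454 ≈ 0.81938.
SE = √(p₀(1−p₀)/n) = √(0.1539/454) = 0.01841.
z = (0.81938 − 0.81)/0.01841 = 0.00938/0.01841 = 0.510.
Two-sided p-value ≈ 2·Φ(−0.510) = 0.6103, so at α = 0.025 we fail to reject H₀.

z = 0.510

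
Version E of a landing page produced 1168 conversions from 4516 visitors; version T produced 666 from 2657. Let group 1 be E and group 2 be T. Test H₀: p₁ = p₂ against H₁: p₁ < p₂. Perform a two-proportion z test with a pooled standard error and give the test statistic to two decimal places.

z = 0.75

p̂₁ = 1168/4516 = 0.25864, p̂₂ = 666/2657 = 0.25066.
Pooled p̂ = (1168+666)/(4516+2657) = 1834/7173 = 0.25568.
SE = √(0.190308 × 0.000597799) = 0.01067.
z = (0.25864 − 0.25066)/0.01067 = 0.00798/0.01067 = 0.75.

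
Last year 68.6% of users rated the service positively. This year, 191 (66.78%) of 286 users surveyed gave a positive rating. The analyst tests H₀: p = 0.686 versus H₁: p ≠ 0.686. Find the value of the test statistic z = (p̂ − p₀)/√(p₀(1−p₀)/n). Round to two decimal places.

p̂ = 191/286 ≈ 0.6678.
Under H₀, SE = √(0.686·0.314/286) = √(0.000753161) = 0.0274.
z = (0.6678 − 0.686)/0.0274 = -0.0182/0.0274 = -0.66.
p-value = 2·P(Z > 0.662) ≈ 0.5080.

z = -0.66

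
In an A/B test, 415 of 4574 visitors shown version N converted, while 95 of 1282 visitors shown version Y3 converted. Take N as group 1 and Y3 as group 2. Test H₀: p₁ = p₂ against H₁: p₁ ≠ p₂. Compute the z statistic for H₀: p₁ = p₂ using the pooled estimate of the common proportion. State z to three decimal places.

z = 1.866

p̂₁ = 415/4574 = 0.09073, p̂₂ = 95/1282 = 0.07410.
Pooled p̂ = (415+95)/(4574+1282) = 510/5856 = 0.08709.
SE = √(0.0795055 × 0.000998658) = 0.00891.
z = (0.09073 − 0.07410)/0.00891 = 0.01663/0.00891 = 1.866.
Two-sided p-value ≈ 2·Φ(−1.866) = 0.0620.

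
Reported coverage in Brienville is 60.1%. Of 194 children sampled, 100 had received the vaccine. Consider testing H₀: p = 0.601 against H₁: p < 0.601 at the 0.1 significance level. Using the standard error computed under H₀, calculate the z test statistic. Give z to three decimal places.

z = -2.433

p̂ = 100/194 = 0.51546.
Standard error under H₀: √(0.601×0.399/194) = 0.03516.
z = (0.51546 − 0.601)/0.03516 = -0.08554/0.03516 = -2.433.
p-value = P(Z < -2.433) ≈ 0.0075. With α = 0.1, reject H₀.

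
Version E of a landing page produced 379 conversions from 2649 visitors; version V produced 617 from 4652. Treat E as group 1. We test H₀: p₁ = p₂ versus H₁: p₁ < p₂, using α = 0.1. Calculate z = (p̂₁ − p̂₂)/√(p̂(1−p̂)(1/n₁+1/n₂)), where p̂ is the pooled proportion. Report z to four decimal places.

z = 1.2498

p̂₁ = 379/2649 = 0.1430729, p̂₂ = 617/4652 = 0.1326311.
Pooled p̂ = (379+617)/(2649+4652) = 996/7301 = 0.1364197.
SE = √(0.117809 × 0.000592462) = 0.0083545.
z = (0.1430729 − 0.1326311)/0.0083545 = 0.0104418/0.0083545 = 1.2498.
p-value = P(Z < 1.250) ≈ 0.8943; since p > α = 0.1, fail to reject H₀.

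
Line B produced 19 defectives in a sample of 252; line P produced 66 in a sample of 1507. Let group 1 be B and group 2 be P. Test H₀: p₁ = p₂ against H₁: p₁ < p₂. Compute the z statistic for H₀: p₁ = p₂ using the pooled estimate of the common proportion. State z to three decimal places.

z = 2.165

p̂₁ = 19/252 ≈ 0.075397, p̂₂ = 66/1507 ≈ 0.043796.
Pooled p̂ = (19+66)/(252+1507) = 85/1759 = 0.048323.
SE = √(p̂(1−p̂)(1/n₁+1/n₂)) = √(0.048323·0.951677·0.00463182) = √(0.000213007) = 0.014595.
z = (0.075397 − 0.043796)/0.014595 = 0.031601/0.014595 = 2.165.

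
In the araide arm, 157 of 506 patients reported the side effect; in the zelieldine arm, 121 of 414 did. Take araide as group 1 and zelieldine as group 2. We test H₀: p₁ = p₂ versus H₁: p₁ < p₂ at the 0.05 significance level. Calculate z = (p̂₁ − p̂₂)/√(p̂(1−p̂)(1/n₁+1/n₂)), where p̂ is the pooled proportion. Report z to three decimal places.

p̂₁ = 157/506 ≈ 0.31028, p̂₂ = 121/414 ≈ 0.29227.
Pooled p̂ = (157+121)/(506+414) = 278/920 = 0.30217.
SE = √(p̂(1−p̂)(1/n₁+1/n₂)) = √(0.30217·0.69783·0.00439174) = √(0.000926064) = 0.03043.
z = (0.31028 − 0.29227)/0.03043 = 0.01801/0.03043 = 0.592.
p-value = P(Z < 0.592) ≈ 0.7230, so at α = 0.05 we fail to reject H₀.

z = 0.592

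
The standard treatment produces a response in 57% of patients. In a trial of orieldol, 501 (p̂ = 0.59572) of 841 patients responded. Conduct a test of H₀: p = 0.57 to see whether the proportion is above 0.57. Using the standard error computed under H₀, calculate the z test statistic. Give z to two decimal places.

p̂ = 501/841 = 0.59572.
Standard error under H₀: √(0.57×0.43/841) = 0.01707.
z = (0.59572 − 0.57)/0.01707 = 0.02572/0.01707 = 1.51.

z = 1.51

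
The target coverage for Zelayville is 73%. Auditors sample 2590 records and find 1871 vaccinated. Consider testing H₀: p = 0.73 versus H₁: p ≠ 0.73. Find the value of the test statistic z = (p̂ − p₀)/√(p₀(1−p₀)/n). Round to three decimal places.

p̂ = 1871/2590 ≈ 0.722394.
Standard error under H₀: √(0.73×0.27/2590) = 0.008724.
z = (0.722394 − 0.73)/0.008724 = -0.007606/0.008724 = -0.872.
p-value = 2·P(Z > 0.872) ≈ 0.3833.

z = -0.872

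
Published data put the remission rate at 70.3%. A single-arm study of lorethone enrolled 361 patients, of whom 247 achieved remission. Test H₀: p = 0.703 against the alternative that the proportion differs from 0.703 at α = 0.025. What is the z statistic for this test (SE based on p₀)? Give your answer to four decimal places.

p̂ = 247/361 = 0.684211.
Standard error under H₀: √(0.703×0.297/361) = 0.024049.
z = (0.684211 − 0.703)/0.024049 = -0.018789/0.024049 = -0.7813.
p-value = 2·P(Z > 0.781) ≈ 0.4346; since p > α = 0.025, fail to reject H₀.

z = -0.7813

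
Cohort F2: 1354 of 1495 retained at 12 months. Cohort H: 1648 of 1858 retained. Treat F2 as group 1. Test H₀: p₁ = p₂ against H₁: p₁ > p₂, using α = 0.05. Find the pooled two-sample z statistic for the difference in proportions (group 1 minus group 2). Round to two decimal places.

p̂₁ = 1354/1495 = 0.9057, p̂₂ = 1648/1858 = 0.8870.
Pooled p̂ = (1354+1648)/(1495+1858) = 3002/3353 = 0.8953.
SE = √(p̂(1−p̂)(1/n₁+1/n₂)) = √(0.8953·0.1047·0.00120711) = √(0.000113135) = 0.0106.
z = (0.9057 − 0.8870)/0.0106 = 0.0187/0.0106 = 1.76.
p-value = P(Z > 1.759) ≈ 0.0393, so at α = 0.05 we reject H₀.

z = 1.76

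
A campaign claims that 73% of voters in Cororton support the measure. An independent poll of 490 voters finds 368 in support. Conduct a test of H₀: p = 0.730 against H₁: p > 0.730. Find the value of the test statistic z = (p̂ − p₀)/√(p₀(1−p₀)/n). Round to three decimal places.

z = 1.048

p̂ = 368/490 = 0.75102.
Under H₀, SE = √(0.73·0.27/490) = √(0.000402245) = 0.02006.
z = (0.75102 − 0.73)/0.02006 = 0.02102/0.02006 = 1.048.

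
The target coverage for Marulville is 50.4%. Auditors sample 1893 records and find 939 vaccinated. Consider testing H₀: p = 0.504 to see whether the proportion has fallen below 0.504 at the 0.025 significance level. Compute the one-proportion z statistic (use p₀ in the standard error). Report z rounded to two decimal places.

p̂ = 939/1893 ≈ 0.49604.
Standard error under H₀: √(0.504×0.496/1893) = 0.01149.
z = (0.49604 − 0.504)/0.01149 = -0.00796/0.01149 = -0.69.
p-value = P(Z < -0.693) ≈ 0.2442. With α = 0.025, fail to reject H₀.

z = -0.69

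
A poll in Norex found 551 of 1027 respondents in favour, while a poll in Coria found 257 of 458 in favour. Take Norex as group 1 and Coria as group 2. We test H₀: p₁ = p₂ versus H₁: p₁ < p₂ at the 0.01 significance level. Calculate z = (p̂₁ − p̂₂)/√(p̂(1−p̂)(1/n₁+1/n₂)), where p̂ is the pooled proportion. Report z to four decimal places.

p̂₁ = 551/1027 ≈ 0.536514, p̂₂ = 257/458 ≈ 0.561135.
Pooled p̂ = (551+257)/(1027+458) = 808/1485 = 0.544108.
SE = √(0.248055 × 0.00315712) = 0.027985.
z = (0.536514 − 0.561135)/0.027985 = -0.024621/0.027985 = -0.8798.
p-value = P(Z < -0.880) ≈ 0.1895, so at α = 0.01 we fail to reject H₀.

z = -0.8798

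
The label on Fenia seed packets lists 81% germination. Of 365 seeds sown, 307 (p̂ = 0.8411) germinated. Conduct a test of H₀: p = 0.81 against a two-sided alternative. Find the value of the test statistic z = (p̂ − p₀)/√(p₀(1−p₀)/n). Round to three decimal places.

p̂ = 307/365 ≈ 0.841096.
Standard error under H₀: √(0.81×0.19/365) = 0.020534.
z = (0.841096 − 0.81)/0.020534 = 0.031096/0.020534 = 1.514.

z = 1.514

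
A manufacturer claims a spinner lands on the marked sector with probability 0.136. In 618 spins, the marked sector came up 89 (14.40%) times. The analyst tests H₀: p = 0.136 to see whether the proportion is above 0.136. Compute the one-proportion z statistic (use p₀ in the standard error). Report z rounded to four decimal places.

p̂ = 89/618 = 0.144013.
Standard error under H₀: √(0.136×0.864/618) = 0.013789.
z = (0.144013 − 0.136)/0.013789 = 0.008013/0.013789 = 0.5811.

z = 0.5811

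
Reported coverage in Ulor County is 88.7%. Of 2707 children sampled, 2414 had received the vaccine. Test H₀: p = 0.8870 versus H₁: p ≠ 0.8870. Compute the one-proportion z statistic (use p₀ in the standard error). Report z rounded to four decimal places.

p̂ = 2414/2707 = 0.891762.
Under H₀, SE = √(0.887·0.113/2707) = √(3.70266e-05) = 0.006085.
z = (0.891762 − 0.887)/0.006085 = 0.004762/0.006085 = 0.7826.

z = 0.7826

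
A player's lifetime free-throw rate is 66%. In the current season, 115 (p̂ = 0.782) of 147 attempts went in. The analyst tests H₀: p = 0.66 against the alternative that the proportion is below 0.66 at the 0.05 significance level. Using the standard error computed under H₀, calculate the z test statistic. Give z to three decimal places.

z = 3.131

p̂ = 115/147 = 0.78231.
SE = √(p₀(1−p₀)/n) = √(0.2244/147) = 0.03907.
z = (0.78231 − 0.66)/0.03907 = 0.12231/0.03907 = 3.131.
p-value = P(Z < 3.131) ≈ 0.9991. With α = 0.05, fail to reject H₀.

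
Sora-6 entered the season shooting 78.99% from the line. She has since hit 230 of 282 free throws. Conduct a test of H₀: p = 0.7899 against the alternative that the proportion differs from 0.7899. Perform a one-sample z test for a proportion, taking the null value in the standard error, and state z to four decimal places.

z = 1.0595

p̂ = 230/282 = 0.815603.
SE = √(p₀(1−p₀)/n) = √(0.16596/282) = 0.024259.
z = (0.815603 − 0.7899)/0.024259 = 0.025703/0.024259 = 1.0595.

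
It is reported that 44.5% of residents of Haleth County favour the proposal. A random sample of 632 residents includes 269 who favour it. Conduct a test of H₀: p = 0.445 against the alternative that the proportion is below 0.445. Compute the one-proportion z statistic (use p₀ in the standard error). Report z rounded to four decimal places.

p̂ = 269/632 = 0.425633.
SE = √(p₀(1−p₀)/n) = √(0.24697/632) = 0.019768.
z = (0.425633 − 0.445)/0.019768 = -0.019367/0.019768 = -0.9797.

z = -0.9797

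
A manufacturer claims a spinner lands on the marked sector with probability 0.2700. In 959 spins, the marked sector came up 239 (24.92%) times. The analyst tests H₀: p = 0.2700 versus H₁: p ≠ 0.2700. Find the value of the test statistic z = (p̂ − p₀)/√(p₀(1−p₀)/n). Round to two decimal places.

p̂ = 239/959 ≈ 0.2492.
Under H₀, SE = √(0.27·0.73/959) = √(0.000205527) = 0.0143.
z = (0.2492 − 0.27)/0.0143 = -0.0208/0.0143 = -1.45.

z = -1.45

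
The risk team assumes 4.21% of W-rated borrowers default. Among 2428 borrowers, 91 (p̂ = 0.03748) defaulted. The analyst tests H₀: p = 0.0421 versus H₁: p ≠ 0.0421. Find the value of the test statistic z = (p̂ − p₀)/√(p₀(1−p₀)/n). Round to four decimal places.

p̂ = 91/2428 = 0.0374794.
Standard error under H₀: √(0.0421×0.9579/2428) = 0.0040755.
z = (0.0374794 − 0.0421)/0.0040755 = -0.0046206/0.0040755 = -1.1338.

z = -1.1338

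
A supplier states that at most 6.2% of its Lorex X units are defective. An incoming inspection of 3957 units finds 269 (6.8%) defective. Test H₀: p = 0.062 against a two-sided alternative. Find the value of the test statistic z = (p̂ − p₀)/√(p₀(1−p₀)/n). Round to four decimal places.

z = 1.5601

p̂ = 269/3957 ≈ 0.0679808.
SE = √(p₀(1−p₀)/n) = √(0.058156/3957) = 0.0038337.
z = (0.0679808 − 0.062)/0.0038337 = 0.0059808/0.0038337 = 1.5601.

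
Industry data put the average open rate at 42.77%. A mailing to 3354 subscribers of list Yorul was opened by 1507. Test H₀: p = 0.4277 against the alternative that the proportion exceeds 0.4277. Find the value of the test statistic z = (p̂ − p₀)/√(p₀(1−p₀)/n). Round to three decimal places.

z = 2.530

p̂ = 1507/3354 ≈ 0.44931.
SE = √(p₀(1−p₀)/n) = √(0.24477/3354) = 0.00854.
z = (0.44931 − 0.4277)/0.00854 = 0.02161/0.00854 = 2.530.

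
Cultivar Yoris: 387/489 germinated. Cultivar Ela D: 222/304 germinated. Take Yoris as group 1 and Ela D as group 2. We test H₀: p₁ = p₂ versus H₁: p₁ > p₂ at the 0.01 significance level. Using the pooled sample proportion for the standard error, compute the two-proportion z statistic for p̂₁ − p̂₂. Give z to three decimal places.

p̂₁ = 387/489 ≈ 0.79141, p̂₂ = 222/304 ≈ 0.73026.
Pooled p̂ = (387+222)/(489+304) = 609/793 = 0.76797.
SE = √(p̂(1−p̂)(1/n₁+1/n₂)) = √(0.76797·0.23203·0.00533446) = √(0.00095056) = 0.03083.
z = (0.79141 − 0.73026)/0.03083 = 0.06115/0.03083 = 1.983.
p-value = P(Z > 1.983) ≈ 0.0237. With α = 0.01, fail to reject H₀.

z = 1.983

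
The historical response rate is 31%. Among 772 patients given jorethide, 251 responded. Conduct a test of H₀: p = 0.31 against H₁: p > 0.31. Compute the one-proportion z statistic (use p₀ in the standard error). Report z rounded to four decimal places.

p̂ = 251/772 = 0.3251295.
SE = √(p₀(1−p₀)/n) = √(0.2139/772) = 0.0166455.
z = (0.3251295 − 0.31)/0.0166455 = 0.0151295/0.0166455 = 0.9089.

z = 0.9089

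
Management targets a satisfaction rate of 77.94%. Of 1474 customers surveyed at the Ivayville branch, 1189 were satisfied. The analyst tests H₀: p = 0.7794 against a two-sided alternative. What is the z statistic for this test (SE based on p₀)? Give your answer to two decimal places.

z = 2.52

p̂ = 1189/1474 = 0.8066.
Under H₀, SE = √(0.7794·0.2206/1474) = √(0.000116646) = 0.0108.
z = (0.8066 − 0.7794)/0.0108 = 0.0272/0.0108 = 2.52.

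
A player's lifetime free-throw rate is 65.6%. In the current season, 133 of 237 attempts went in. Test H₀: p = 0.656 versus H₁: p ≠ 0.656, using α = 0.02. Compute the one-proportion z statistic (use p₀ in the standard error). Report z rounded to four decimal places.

z = -3.0728

p̂ = 133/237 = 0.5611814.
Under H₀, SE = √(0.656·0.344/237) = √(0.000952169) = 0.0308572.
z = (0.5611814 − 0.656)/0.0308572 = -0.0948186/0.0308572 = -3.0728.
Two-sided p-value ≈ 2·Φ(−3.073) = 0.0021. With α = 0.02, reject H₀.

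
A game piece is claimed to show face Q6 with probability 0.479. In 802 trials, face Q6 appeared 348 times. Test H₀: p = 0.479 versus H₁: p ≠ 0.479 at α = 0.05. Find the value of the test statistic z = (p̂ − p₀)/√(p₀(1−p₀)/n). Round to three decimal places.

p̂ = 348/802 = 0.43392.
Standard error under H₀: √(0.479×0.521/802) = 0.01764.
z = (0.43392 − 0.479)/0.01764 = -0.04508/0.01764 = -2.556.
p-value = 2·P(Z > 2.556) ≈ 0.0106. With α = 0.05, reject H₀.

z = -2.556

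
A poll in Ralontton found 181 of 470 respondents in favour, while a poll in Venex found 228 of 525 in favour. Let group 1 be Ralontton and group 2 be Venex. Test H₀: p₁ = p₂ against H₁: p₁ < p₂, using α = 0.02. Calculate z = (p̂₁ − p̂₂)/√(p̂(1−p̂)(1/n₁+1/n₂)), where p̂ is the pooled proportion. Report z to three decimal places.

z = -1.574

p̂₁ = 181/470 ≈ 0.38511, p̂₂ = 228/525 ≈ 0.43429.
Pooled p̂ = (181+228)/(470+525) = 409/995 = 0.41106.
SE = √(p̂(1−p̂)(1/n₁+1/n₂)) = √(0.41106·0.58894·0.00403242) = √(0.000976204) = 0.03124.
z = (0.38511 − 0.43429)/0.03124 = -0.04918/0.03124 = -1.574.
p-value = P(Z < -1.574) ≈ 0.0577; since p > α = 0.02, fail to reject H₀.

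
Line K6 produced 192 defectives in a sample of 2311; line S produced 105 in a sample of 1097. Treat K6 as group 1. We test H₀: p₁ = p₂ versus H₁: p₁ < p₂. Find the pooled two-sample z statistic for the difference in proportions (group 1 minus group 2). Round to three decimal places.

z = -1.222

p̂₁ = 192/2311 = 0.08308, p̂₂ = 105/1097 = 0.09572.
Pooled p̂ = (192+105)/(2311+1097) = 297/3408 = 0.08715.
SE = √(p̂(1−p̂)(1/n₁+1/n₂)) = √(0.08715·0.91285·0.00134429) = √(0.000106942) = 0.01034.
z = (0.08308 − 0.09572)/0.01034 = -0.01264/0.01034 = -1.222.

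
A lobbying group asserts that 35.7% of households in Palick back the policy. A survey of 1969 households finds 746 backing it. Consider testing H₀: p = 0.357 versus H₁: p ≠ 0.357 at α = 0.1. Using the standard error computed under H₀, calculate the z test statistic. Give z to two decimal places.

z = 2.03

p̂ = 746/1969 = 0.3789.
SE = √(p₀(1−p₀)/n) = √(0.22955/1969) = 0.0108.
z = (0.3789 − 0.357)/0.0108 = 0.0219/0.0108 = 2.03.
Two-sided p-value ≈ 2·Φ(−2.026) = 0.0428. With α = 0.1, reject H₀.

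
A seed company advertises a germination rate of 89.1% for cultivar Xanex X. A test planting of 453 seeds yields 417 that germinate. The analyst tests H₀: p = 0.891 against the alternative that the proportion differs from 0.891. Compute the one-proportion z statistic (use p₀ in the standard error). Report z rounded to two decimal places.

p̂ = 417/453 ≈ 0.9205.
Under H₀, SE = √(0.891·0.109/453) = √(0.000214391) = 0.0146.
z = (0.9205 − 0.891)/0.0146 = 0.0295/0.0146 = 2.02.
Two-sided p-value ≈ 2·Φ(−2.017) = 0.0437.

z = 2.02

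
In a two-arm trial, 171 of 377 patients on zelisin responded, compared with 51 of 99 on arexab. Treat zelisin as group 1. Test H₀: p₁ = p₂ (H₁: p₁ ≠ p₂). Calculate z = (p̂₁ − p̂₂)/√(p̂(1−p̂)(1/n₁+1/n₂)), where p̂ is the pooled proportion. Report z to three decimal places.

z = -1.093

p̂₁ = 171/377 ≈ 0.45358, p̂₂ = 51/99 ≈ 0.51515.
Pooled p̂ = (171+51)/(377+99) = 222/476 = 0.46639.
SE = √(0.24887 × 0.0127535) = 0.05634.
z = (0.45358 − 0.51515)/0.05634 = -0.06157/0.05634 = -1.093.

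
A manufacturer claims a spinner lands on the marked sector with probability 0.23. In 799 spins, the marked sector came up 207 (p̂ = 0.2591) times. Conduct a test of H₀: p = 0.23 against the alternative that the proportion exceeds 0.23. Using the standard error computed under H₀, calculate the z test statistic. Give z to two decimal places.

p̂ = 207/799 = 0.2591.
SE = √(p₀(1−p₀)/n) = √(0.1771/799) = 0.0149.
z = (0.2591 − 0.23)/0.0149 = 0.0291/0.0149 = 1.95.
p-value = P(Z > 1.953) ≈ 0.0254.

z = 1.95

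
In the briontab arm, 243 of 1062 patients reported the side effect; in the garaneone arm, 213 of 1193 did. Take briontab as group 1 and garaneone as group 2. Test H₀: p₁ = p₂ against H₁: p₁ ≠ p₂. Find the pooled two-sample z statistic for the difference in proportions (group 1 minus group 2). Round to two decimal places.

p̂₁ = 243/1062 ≈ 0.22881, p̂₂ = 213/1193 ≈ 0.17854.
Pooled p̂ = (243+213)/(1062+1193) = 456/2255 = 0.20222.
SE = √(0.161325 × 0.00177984) = 0.01695.
z = (0.22881 − 0.17854)/0.01695 = 0.05027/0.01695 = 2.97.
p-value = 2·P(Z > 2.967) ≈ 0.0030.

z = 2.97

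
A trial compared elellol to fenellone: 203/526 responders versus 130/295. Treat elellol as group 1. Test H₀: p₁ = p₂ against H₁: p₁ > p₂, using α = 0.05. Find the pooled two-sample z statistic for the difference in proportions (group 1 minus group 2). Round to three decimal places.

z = -1.533

p̂₁ = 203/526 = 0.38593, p̂₂ = 130/295 = 0.44068.
Pooled p̂ = (203+130)/(526+295) = 333/821 = 0.40560.
SE = √(0.241089 × 0.00529097) = 0.03572.
z = (0.38593 − 0.44068)/0.03572 = -0.05475/0.03572 = -1.533.
p-value = P(Z > -1.533) ≈ 0.9373, so at α = 0.05 we fail to reject H₀.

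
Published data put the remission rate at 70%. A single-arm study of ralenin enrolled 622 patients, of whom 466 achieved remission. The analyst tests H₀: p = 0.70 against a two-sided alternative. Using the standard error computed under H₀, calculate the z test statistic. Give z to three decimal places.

p̂ = 466/622 ≈ 0.749196.
Standard error under H₀: √(0.7×0.3/622) = 0.018374.
z = (0.749196 − 0.7)/0.018374 = 0.049196/0.018374 = 2.677.
Two-sided p-value ≈ 2·Φ(−2.677) = 0.0074.

z = 2.677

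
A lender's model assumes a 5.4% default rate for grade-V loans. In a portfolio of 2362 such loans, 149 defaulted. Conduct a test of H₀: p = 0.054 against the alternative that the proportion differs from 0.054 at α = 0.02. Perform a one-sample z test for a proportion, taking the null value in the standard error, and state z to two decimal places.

z = 1.95

p̂ = 149/2362 = 0.06308.
Under H₀, SE = √(0.054·0.946/2362) = √(2.16274e-05) = 0.00465.
z = (0.06308 − 0.054)/0.00465 = 0.00908/0.00465 = 1.95.
Two-sided p-value ≈ 2·Φ(−1.953) = 0.0508. With α = 0.02, fail to reject H₀.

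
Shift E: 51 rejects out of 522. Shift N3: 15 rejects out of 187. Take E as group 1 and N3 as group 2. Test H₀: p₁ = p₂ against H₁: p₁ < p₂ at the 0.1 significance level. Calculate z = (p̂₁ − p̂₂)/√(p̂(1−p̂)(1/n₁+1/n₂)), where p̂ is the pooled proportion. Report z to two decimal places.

z = 0.71

p̂₁ = 51/522 = 0.0977, p̂₂ = 15/187 = 0.0802.
Pooled p̂ = (51+15)/(522+187) = 66/709 = 0.0931.
SE = √(0.0844233 × 0.0072633) = 0.0248.
z = (0.0977 − 0.0802)/0.0248 = 0.0175/0.0248 = 0.71.
p-value = P(Z < 0.706) ≈ 0.7600, so at α = 0.1 we fail to reject H₀.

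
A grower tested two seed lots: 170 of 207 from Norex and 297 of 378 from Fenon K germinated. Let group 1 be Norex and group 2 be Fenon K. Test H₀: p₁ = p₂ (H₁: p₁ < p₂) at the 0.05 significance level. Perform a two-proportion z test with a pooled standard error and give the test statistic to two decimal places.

p̂₁ = 170/207 ≈ 0.82126, p̂₂ = 297/378 ≈ 0.78571.
Pooled p̂ = (170+297)/(207+378) = 467/585 = 0.79829.
SE = √(0.161023 × 0.00747642) = 0.03470.
z = (0.82126 − 0.78571)/0.03470 = 0.03555/0.03470 = 1.02.
p-value = P(Z < 1.024) ≈ 0.8472; since p > α = 0.05, fail to reject H₀.

z = 1.02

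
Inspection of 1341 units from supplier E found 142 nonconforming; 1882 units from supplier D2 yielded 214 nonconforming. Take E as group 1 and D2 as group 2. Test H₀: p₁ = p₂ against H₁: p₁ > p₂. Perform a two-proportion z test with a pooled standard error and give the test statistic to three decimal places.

z = -0.698

p̂₁ = 142/1341 = 0.10589, p̂₂ = 214/1882 = 0.11371.
Pooled p̂ = (142+214)/(1341+1882) = 356/3223 = 0.11046.
SE = √(0.0982555 × 0.00127706) = 0.01120.
z = (0.10589 − 0.11371)/0.01120 = -0.00782/0.01120 = -0.698.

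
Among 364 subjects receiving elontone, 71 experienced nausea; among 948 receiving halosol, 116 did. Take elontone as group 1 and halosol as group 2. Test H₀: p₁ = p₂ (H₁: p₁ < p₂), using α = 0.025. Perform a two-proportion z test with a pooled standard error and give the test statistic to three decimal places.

p̂₁ = 71/364 = 0.19505, p̂₂ = 116/948 = 0.12236.
Pooled p̂ = (71+116)/(364+948) = 187/1312 = 0.14253.
SE = √(p̂(1−p̂)(1/n₁+1/n₂)) = √(0.14253·0.85747·0.00380211) = √(0.000464676) = 0.02156.
z = (0.19505 − 0.12236)/0.02156 = 0.07269/0.02156 = 3.372.
p-value = P(Z < 3.372) ≈ 0.9996. With α = 0.025, fail to reject H₀.

z = 3.372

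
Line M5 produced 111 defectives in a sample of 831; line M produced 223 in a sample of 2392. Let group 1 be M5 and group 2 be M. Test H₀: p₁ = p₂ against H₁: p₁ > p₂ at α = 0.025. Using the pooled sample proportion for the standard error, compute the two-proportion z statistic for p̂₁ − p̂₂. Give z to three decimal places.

p̂₁ = 111/831 = 0.13357, p̂₂ = 223/2392 = 0.09323.
Pooled p̂ = (111+223)/(831+2392) = 334/3223 = 0.10363.
SE = √(0.0928909 × 0.00162143) = 0.01227.
z = (0.13357 − 0.09323)/0.01227 = 0.04034/0.01227 = 3.288.
p-value = P(Z > 3.288) ≈ 0.0005; since p < α = 0.025, reject H₀.

z = 3.288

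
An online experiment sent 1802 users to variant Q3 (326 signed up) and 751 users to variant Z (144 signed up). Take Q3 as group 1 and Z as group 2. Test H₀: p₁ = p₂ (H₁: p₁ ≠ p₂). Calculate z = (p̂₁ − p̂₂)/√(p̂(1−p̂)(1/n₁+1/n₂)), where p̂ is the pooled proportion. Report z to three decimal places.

p̂₁ = 326/1802 = 0.180910, p̂₂ = 144/751 = 0.191744.
Pooled p̂ = (326+144)/(1802+751) = 470/2553 = 0.184097.
SE = √(p̂(1−p̂)(1/n₁+1/n₂)) = √(0.184097·0.815903·0.0018865) = √(0.000283362) = 0.016833.
z = (0.180910 − 0.191744)/0.016833 = -0.010834/0.016833 = -0.644.
p-value = 2·P(Z > 0.644) ≈ 0.5198.

z = -0.644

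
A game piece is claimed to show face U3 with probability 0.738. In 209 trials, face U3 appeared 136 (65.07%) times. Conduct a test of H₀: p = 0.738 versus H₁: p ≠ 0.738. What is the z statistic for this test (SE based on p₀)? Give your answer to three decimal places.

p̂ = 136/209 ≈ 0.650718.
SE = √(p₀(1−p₀)/n) = √(0.19336/209) = 0.030416.
z = (0.650718 − 0.738)/0.030416 = -0.087282/0.030416 = -2.870.

z = -2.870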